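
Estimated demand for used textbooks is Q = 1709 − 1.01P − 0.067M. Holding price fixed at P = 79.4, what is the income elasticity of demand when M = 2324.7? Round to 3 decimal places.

At P = 79.4, M = 2324.7: Q = 1473.051.
Holding P constant, ∂Q/∂M = −0.067.
η_M = (∂Q/∂M)·(M/Q) = -0.067 × (2324.7/1473.051) = -0.106.

-0.106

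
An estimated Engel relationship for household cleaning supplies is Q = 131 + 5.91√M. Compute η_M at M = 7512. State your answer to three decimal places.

At M = 7512: Q = 643.230.
dQ/dM = 5.91/(2√M) = 0.0340941 at this income.
η = (dQ/dM)·(M/Q) = 0.0340941 × (7512/643.230) = 0.398.

0.398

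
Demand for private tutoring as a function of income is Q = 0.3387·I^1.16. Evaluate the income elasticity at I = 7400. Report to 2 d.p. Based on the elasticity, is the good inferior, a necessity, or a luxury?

1.16 (luxury)

For Q = A·I^β the income elasticity is constant and equal to β.
Here β = 1.16, so η = 1.16.
Since η > 1, the good is a luxury.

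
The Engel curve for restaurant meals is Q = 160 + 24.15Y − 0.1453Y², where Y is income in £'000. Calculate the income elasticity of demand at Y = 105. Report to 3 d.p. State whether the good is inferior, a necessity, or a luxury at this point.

At Y = 105: Q = 1093.8175.
dQ/dY = 24.15 − 0.2906Y = -6.36300.
η = (dQ/dY)·(Y/Q) = -6.36300 × (105/1093.8175) = -0.611.
η < 0 ⇒ inferior good.

-0.611 (inferior good)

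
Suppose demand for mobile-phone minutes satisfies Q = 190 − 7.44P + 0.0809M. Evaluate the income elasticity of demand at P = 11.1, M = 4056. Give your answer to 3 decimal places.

0.753

At P = 11.1, M = 4056: Q = 435.546.
Holding P constant, ∂Q/∂M = 0.0809.
η_M = (∂Q/∂M)·(M/Q) = 0.0809 × (4056/435.546) = 0.753.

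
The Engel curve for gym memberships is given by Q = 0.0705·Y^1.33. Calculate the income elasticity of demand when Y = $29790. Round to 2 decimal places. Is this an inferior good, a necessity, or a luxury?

1.33 (luxury)

For Q = A·Y^β the income elasticity is constant and equal to β.
Here β = 1.33, so η = 1.33.
Since η > 1, the good is a luxury.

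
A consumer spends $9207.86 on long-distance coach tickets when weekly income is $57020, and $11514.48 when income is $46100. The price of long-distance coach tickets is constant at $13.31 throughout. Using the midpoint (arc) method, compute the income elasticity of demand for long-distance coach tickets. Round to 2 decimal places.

-1.05

With a constant price, Q₁ = 9207.86/13.31 = 691.800 and Q₂ = 11514.48/13.31 = 865.100 (equivalently, work directly with expenditure since P cancels).
Midpoint %ΔQ = (11514.48 − 9207.86)/10361.17 = 0.22262; midpoint %ΔI = (46100 − 57020)/51560 = -0.21179.
η = 0.22262 / -0.21179 = -1.05.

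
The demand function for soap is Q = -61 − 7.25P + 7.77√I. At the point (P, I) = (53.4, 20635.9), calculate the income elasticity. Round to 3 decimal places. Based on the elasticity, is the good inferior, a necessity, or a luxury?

0.835 (necessity)

At P = 53.4, I = 20635.9: Q = 668.026.
Holding P constant, ∂Q/∂I = 7.77/(2√I) = 0.0270445.
η_I = (∂Q/∂I)·(I/Q) = 0.0270445 × (20635.9/668.026) = 0.835.
Since 0 < η < 1, this is a necessity.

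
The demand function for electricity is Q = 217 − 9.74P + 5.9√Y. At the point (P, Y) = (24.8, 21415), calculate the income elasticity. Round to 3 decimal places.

At P = 24.8, Y = 21415: Q = 838.846.
Holding P constant, ∂Q/∂Y = 5.9/(2√Y) = 0.0201587.
η_Y = (∂Q/∂Y)·(Y/Q) = 0.0201587 × (21415/838.846) = 0.515.

0.515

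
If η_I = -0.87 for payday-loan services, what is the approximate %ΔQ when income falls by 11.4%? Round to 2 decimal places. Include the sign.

%ΔQ ≈ η × %ΔI = -0.87 × (-11.4%) = 9.92%.

9.92%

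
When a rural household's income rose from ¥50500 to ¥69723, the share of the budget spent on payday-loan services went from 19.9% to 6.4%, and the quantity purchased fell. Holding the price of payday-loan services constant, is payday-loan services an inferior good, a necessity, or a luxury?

Quantity demanded falls as income rises, so η < 0.

inferior good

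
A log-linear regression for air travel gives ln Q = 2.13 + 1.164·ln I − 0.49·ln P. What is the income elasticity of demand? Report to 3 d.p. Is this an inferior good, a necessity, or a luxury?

1.164 (luxury)

In a log-linear demand, the coefficient on ln I is the income elasticity.
So η = 1.164.
η > 1 ⇒ luxury.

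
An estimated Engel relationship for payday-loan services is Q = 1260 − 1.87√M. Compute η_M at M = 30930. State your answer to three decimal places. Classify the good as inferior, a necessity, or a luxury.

-0.177 (inferior good)

At M = 30930: Q = 931.124.
dQ/dM = -1.87/(2√M) = -0.00531645 at this income.
η = (dQ/dM)·(M/Q) = -0.00531645 × (30930/931.124) = -0.177.
Since η < 0, the good is an inferior good.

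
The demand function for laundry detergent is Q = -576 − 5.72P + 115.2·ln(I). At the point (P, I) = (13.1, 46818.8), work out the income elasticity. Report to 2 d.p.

0.20

At P = 13.1, I = 46818.8: Q = 587.933.
Holding P constant, ∂Q/∂I = 115.2/I = 0.00246055.
η_I = (∂Q/∂I)·(I/Q) = 0.00246055 × (46818.8/587.933) = 0.20.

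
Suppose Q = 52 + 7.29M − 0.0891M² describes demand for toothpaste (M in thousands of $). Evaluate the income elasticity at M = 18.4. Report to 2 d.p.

0.47

At M = 18.4: Q = 155.9703.
dQ/dM = 7.29 − 0.1782M = 4.01112.
η = (dQ/dM)·(M/Q) = 4.01112 × (18.4/155.9703) = 0.47.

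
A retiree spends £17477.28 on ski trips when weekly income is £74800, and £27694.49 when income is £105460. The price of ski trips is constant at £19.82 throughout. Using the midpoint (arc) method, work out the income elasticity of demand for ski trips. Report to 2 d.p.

With a constant price, Q₁ = 17477.28/19.82 = 881.800 and Q₂ = 27694.49/19.82 = 1397.300 (equivalently, work directly with expenditure since P cancels).
Midpoint %ΔQ = (27694.49 − 17477.28)/22585.89 = 0.45237; midpoint %ΔI = (105460 − 74800)/90130 = 0.34018.
η = 0.45237 / 0.34018 = 1.33.

1.33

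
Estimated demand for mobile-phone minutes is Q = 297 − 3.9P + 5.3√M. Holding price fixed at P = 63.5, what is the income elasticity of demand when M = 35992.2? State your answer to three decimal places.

At P = 63.5, M = 35992.2: Q = 1054.845.
Holding P constant, ∂Q/∂M = 5.3/(2√M) = 0.0139682.
η_M = (∂Q/∂M)·(M/Q) = 0.0139682 × (35992.2/1054.845) = 0.477.

0.477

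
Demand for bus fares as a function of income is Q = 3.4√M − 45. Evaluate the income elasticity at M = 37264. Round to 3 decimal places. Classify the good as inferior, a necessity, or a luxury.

0.537 (necessity)

At M = 37264: Q = 611.332.
dQ/dM = 3.4/(2√M) = 0.00880652 at this income.
η = (dQ/dM)·(M/Q) = 0.00880652 × (37264/611.332) = 0.537.
Since 0 < η < 1, the good is a necessity.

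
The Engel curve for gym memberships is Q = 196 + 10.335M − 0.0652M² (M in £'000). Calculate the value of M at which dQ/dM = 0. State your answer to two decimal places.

79.26

dQ/dM = 10.335 − 0.1304M.
The good is inferior where dQ/dM < 0. Setting dQ/dM = 0 gives M = 10.335 / 0.1304 = 79.26.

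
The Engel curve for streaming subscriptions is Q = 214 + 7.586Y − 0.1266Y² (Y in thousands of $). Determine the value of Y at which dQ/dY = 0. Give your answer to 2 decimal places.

dQ/dY = 7.586 − 0.2532Y.
The good is inferior where dQ/dY < 0. Setting dQ/dY = 0 gives Y = 7.586 / 0.2532 = 29.96.

29.96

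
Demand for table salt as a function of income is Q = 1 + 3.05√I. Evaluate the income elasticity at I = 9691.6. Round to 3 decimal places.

At I = 9691.6: Q = 301.260.
dQ/dI = 3.05/(2√I) = 0.0154907 at this income.
η = (dQ/dI)·(I/Q) = 0.0154907 × (9691.6/301.260) = 0.498.

0.498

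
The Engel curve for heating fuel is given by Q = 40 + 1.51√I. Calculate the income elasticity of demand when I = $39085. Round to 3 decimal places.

0.441

At I = 39085: Q = 338.526.
dQ/dI = 1.51/(2√I) = 0.00381893 at this income.
η = (dQ/dI)·(I/Q) = 0.00381893 × (39085/338.526) = 0.441.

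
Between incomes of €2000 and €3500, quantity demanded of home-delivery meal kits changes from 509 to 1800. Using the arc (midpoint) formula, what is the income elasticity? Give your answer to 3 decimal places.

2.050

ΔQ = 1800 − 509 = 1291; midpoint Q̄ = (509 + 1800)/2 = 1154.5.
ΔI = 3500 − 2000 = 1500; midpoint Ī = (2000 + 3500)/2 = 2750.
η = (ΔQ/Q̄) ÷ (ΔI/Ī) = (1291/1154.5) ÷ (1500/2750) = 2.050.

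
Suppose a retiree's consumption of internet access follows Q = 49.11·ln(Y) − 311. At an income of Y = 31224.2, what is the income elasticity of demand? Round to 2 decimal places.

At Y = 31224.2: Q = 197.237.
dQ/dY = 49.11/Y = 0.00157282 at this income.
η = (dQ/dY)·(Y/Q) = 0.00157282 × (31224.2/197.237) = 0.25.

0.25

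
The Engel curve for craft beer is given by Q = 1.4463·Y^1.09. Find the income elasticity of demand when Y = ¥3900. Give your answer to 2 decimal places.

For Q = A·Y^β the income elasticity is constant and equal to β.
Here β = 1.09, so η = 1.09.

1.09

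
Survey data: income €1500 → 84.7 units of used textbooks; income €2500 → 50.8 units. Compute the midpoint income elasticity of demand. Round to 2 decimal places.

-1.00

ΔQ = 50.8 − 84.7 = -33.9; midpoint Q̄ = (84.7 + 50.8)/2 = 67.75.
ΔI = 2500 − 1500 = 1000; midpoint Ī = (1500 + 2500)/2 = 2000.
η = (ΔQ/Q̄) ÷ (ΔI/Ī) = (-33.9/67.75) ÷ (1000/2000) = -1.00.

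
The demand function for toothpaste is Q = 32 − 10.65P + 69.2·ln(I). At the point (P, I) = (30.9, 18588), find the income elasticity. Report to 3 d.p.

0.181

At P = 30.9, I = 18588: Q = 383.170.
Holding P constant, ∂Q/∂I = 69.2/I = 0.00372283.
η_I = (∂Q/∂I)·(I/Q) = 0.00372283 × (18588/383.170) = 0.181.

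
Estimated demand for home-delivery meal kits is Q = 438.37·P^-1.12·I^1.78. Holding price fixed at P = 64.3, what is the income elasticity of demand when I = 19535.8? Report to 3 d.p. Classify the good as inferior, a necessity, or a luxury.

1.780 (luxury)

For a multiplicative demand Q = A·P^α·I^β, the income elasticity is β everywhere.
Here β = 1.78, so η = 1.780.
Since η > 1, this is a luxury.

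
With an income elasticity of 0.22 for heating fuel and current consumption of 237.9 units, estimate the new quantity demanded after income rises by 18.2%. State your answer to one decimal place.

247.4

%ΔQ ≈ η × %ΔI = 0.22 × 18.2% = 4.004%.
New Q ≈ 237.9 × (1 + 0.04004) = 247.4.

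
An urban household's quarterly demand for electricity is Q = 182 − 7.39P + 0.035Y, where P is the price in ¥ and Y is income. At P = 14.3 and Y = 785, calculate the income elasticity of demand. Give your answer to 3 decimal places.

0.265

At P = 14.3, Y = 785: Q = 103.798.
Holding P constant, ∂Q/∂Y = 0.035.
η_Y = (∂Q/∂Y)·(Y/Q) = 0.035 × (785/103.798) = 0.265.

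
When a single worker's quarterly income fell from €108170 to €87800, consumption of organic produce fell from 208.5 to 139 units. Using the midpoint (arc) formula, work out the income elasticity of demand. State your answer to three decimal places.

ΔQ = 139 − 208.5 = -69.5; midpoint Q̄ = (208.5 + 139)/2 = 173.75.
ΔI = 87800 − 108170 = -20370; midpoint Ī = (108170 + 87800)/2 = 97985.
η = (ΔQ/Q̄) ÷ (ΔI/Ī) = (-69.5/173.75) ÷ (-20370/97985) = 1.924.

1.924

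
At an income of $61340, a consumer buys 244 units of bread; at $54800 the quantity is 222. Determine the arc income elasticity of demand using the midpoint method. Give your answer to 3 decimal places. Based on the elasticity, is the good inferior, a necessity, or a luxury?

0.838 (necessity)

ΔQ = 222 − 244 = -22; midpoint Q̄ = (244 + 222)/2 = 233.
ΔI = 54800 − 61340 = -6540; midpoint Ī = (61340 + 54800)/2 = 58070.
η = (ΔQ/Q̄) ÷ (ΔI/Ī) = (-22/233) ÷ (-6540/58070) = 0.838.
0 < η < 1 ⇒ necessity.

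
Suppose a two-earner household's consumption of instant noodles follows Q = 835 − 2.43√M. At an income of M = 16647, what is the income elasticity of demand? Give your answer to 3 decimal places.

-0.301

At M = 16647: Q = 521.473.
dQ/dM = -2.43/(2√M) = -0.00941691 at this income.
η = (dQ/dM)·(M/Q) = -0.00941691 × (16647/521.473) = -0.301.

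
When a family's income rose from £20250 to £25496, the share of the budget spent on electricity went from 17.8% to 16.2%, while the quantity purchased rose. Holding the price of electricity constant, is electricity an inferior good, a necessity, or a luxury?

Quantity rises but the budget share falls as income rises, so 0 < η < 1.

necessity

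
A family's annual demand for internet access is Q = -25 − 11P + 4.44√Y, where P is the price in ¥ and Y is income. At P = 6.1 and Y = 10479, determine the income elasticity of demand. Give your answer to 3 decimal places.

At P = 6.1, Y = 10479: Q = 362.409.
Holding P constant, ∂Q/∂Y = 4.44/(2√Y) = 0.0216867.
η_Y = (∂Q/∂Y)·(Y/Q) = 0.0216867 × (10479/362.409) = 0.627.

0.627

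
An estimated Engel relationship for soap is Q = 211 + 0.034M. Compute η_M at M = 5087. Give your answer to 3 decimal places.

0.450

At M = 5087: Q = 383.958.
dQ/dM = 0.034.
η = (dQ/dM)·(M/Q) = 0.034 × (5087/383.958) = 0.450.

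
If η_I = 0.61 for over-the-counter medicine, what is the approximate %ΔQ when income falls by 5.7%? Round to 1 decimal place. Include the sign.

%ΔQ ≈ η × %ΔI = 0.61 × (-5.7%) = -3.5%.

-3.5%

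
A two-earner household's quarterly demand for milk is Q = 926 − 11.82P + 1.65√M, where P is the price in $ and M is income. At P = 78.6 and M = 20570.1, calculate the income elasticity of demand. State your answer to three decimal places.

0.507

At P = 78.6, M = 20570.1: Q = 233.596.
Holding P constant, ∂Q/∂M = 1.65/(2√M) = 0.00575222.
η_M = (∂Q/∂M)·(M/Q) = 0.00575222 × (20570.1/233.596) = 0.507.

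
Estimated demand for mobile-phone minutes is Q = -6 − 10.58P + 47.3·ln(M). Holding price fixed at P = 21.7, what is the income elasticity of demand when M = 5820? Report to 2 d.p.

At P = 21.7, M = 5820: Q = 174.460.
Holding P constant, ∂Q/∂M = 47.3/M = 0.00812715.
η_M = (∂Q/∂M)·(M/Q) = 0.00812715 × (5820/174.460) = 0.27.

0.27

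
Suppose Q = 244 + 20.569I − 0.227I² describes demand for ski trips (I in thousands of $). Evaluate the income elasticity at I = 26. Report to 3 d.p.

0.364

At I = 26: Q = 625.3420.
dQ/dI = 20.569 − 0.454I = 8.76500.
η = (dQ/dI)·(I/Q) = 8.76500 × (26/625.3420) = 0.364.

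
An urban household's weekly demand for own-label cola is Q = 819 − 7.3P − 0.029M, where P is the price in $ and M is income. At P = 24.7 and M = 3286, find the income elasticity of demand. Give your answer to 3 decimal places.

At P = 24.7, M = 3286: Q = 543.396.
Holding P constant, ∂Q/∂M = −0.029.
η_M = (∂Q/∂M)·(M/Q) = -0.029 × (3286/543.396) = -0.175.

-0.175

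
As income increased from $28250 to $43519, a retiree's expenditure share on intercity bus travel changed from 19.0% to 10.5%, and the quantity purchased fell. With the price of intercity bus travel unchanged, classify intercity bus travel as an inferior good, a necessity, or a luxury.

inferior good

Quantity demanded falls as income rises, so η < 0.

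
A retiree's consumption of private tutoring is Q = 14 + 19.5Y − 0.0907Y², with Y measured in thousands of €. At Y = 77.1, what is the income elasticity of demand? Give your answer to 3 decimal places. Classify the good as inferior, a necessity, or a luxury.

At Y = 77.1: Q = 978.2920.
dQ/dY = 19.5 − 0.1814Y = 5.51406.
η = (dQ/dY)·(Y/Q) = 5.51406 × (77.1/978.2920) = 0.435.
0 < η < 1 ⇒ necessity.

0.435 (necessity)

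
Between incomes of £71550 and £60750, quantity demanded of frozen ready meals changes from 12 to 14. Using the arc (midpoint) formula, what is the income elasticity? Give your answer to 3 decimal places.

ΔQ = 14 − 12 = 2; midpoint Q̄ = (12 + 14)/2 = 13.
ΔI = 60750 − 71550 = -10800; midpoint Ī = (71550 + 60750)/2 = 66150.
η = (ΔQ/Q̄) ÷ (ΔI/Ī) = (2/13) ÷ (-10800/66150) = -0.942.

-0.942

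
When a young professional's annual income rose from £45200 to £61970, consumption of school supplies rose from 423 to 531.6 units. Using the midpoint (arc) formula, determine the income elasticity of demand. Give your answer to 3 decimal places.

ΔQ = 531.6 − 423 = 108.6; midpoint Q̄ = (423 + 531.6)/2 = 477.3.
ΔI = 61970 − 45200 = 16770; midpoint Ī = (45200 + 61970)/2 = 53585.
η = (ΔQ/Q̄) ÷ (ΔI/Ī) = (108.6/477.3) ÷ (16770/53585) = 0.727.

0.727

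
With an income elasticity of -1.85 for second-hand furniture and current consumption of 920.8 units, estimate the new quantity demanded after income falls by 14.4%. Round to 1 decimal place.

%ΔQ ≈ η × %ΔI = -1.85 × (-14.4%) = 26.64%.
New Q ≈ 920.8 × (1 + 0.2664) = 1166.1.

1166.1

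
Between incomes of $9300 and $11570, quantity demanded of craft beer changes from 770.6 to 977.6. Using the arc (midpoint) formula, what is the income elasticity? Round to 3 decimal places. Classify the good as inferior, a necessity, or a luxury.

ΔQ = 977.6 − 770.6 = 207; midpoint Q̄ = (770.6 + 977.6)/2 = 874.1.
ΔI = 11570 − 9300 = 2270; midpoint Ī = (9300 + 11570)/2 = 10435.
η = (ΔQ/Q̄) ÷ (ΔI/Ī) = (207/874.1) ÷ (2270/10435) = 1.089.
η > 1 ⇒ luxury.

1.089 (luxury)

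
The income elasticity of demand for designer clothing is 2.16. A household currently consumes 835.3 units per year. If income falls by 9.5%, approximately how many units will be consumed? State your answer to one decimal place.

%ΔQ ≈ η × %ΔI = 2.16 × (-9.5%) = -20.52%.
New Q ≈ 835.3 × (1 − 0.2052) = 663.9.

663.9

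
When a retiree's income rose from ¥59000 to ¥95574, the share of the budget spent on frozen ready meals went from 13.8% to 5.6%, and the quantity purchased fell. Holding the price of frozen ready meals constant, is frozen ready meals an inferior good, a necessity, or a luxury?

inferior good

Quantity demanded falls as income rises, so η < 0.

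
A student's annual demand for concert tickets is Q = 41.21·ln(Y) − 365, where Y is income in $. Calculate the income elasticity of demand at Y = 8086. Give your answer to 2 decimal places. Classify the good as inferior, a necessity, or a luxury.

7.10 (luxury)

At Y = 8086: Q = 5.803.
dQ/dY = 41.21/Y = 0.00509646 at this income.
η = (dQ/dY)·(Y/Q) = 0.00509646 × (8086/5.803) = 7.10.
Since η > 1, the good is a luxury.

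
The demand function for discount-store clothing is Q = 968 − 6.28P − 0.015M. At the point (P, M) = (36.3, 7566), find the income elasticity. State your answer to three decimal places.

-0.181

At P = 36.3, M = 7566: Q = 626.546.
Holding P constant, ∂Q/∂M = −0.015.
η_M = (∂Q/∂M)·(M/Q) = -0.015 × (7566/626.546) = -0.181.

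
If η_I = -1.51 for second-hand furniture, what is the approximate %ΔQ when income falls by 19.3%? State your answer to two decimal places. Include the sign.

29.14%

%ΔQ ≈ η × %ΔI = -1.51 × (-19.3%) = 29.14%.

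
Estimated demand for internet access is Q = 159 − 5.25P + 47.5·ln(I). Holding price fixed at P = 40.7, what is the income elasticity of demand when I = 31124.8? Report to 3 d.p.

At P = 40.7, I = 31124.8: Q = 436.749.
Holding P constant, ∂Q/∂I = 47.5/I = 0.00152611.
η_I = (∂Q/∂I)·(I/Q) = 0.00152611 × (31124.8/436.749) = 0.109.

0.109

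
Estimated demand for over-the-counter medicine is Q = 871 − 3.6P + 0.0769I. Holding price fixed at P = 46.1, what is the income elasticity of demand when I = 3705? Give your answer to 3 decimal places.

0.288

At P = 46.1, I = 3705: Q = 989.954.
Holding P constant, ∂Q/∂I = 0.0769.
η_I = (∂Q/∂I)·(I/Q) = 0.0769 × (3705/989.954) = 0.288.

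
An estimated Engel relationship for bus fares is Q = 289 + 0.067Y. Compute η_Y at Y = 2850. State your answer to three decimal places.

0.398

At Y = 2850: Q = 479.950.
dQ/dY = 0.067.
η = (dQ/dY)·(Y/Q) = 0.067 × (2850/479.950) = 0.398.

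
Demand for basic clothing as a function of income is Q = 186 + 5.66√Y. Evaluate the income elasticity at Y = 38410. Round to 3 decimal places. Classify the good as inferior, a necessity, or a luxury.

At Y = 38410: Q = 1295.273.
dQ/dY = 5.66/(2√Y) = 0.0144399 at this income.
η = (dQ/dY)·(Y/Q) = 0.0144399 × (38410/1295.273) = 0.428.
Since 0 < η < 1, the good is a necessity.

0.428 (necessity)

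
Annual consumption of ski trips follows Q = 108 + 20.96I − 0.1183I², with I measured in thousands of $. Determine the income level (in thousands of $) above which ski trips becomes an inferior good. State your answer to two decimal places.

dQ/dI = 20.96 − 0.2366I.
The good is inferior where dQ/dI < 0. Setting dQ/dI = 0 gives I = 20.96 / 0.2366 = 88.59.

88.59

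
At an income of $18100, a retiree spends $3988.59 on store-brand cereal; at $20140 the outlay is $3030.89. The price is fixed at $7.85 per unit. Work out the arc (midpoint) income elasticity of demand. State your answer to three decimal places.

With a constant price, Q₁ = 3988.59/7.85 = 508.101 and Q₂ = 3030.89/7.85 = 386.101 (equivalently, work directly with expenditure since P cancels).
Midpoint %ΔQ = (3030.89 − 3988.59)/3509.74 = -0.27287; midpoint %ΔI = (20140 − 18100)/19120 = 0.10669.
η = -0.27287 / 0.10669 = -2.557.

-2.557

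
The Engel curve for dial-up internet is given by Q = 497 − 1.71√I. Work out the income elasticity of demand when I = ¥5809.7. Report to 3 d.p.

At I = 5809.7: Q = 366.661.
dQ/dI = -1.71/(2√I) = -0.0112173 at this income.
η = (dQ/dI)·(I/Q) = -0.0112173 × (5809.7/366.661) = -0.178.

-0.178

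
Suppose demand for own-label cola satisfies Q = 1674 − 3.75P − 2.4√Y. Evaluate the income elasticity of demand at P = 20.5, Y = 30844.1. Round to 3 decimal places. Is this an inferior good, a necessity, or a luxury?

-0.179 (inferior good)

At P = 20.5, Y = 30844.1: Q = 1175.625.
Holding P constant, ∂Q/∂Y = -2.4/(2√Y) = -0.00683274.
η_Y = (∂Q/∂Y)·(Y/Q) = -0.00683274 × (30844.1/1175.625) = -0.179.
Since η < 0, this is an inferior good.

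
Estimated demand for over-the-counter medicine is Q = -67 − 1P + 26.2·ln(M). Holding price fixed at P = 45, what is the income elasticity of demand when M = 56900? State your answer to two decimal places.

At P = 45, M = 56900: Q = 174.865.
Holding P constant, ∂Q/∂M = 26.2/M = 0.000460457.
η_M = (∂Q/∂M)·(M/Q) = 0.000460457 × (56900/174.865) = 0.15.

0.15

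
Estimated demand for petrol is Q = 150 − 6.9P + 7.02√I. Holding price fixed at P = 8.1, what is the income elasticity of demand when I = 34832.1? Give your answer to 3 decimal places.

At P = 8.1, I = 34832.1: Q = 1404.278.
Holding P constant, ∂Q/∂I = 7.02/(2√I) = 0.0188069.
η_I = (∂Q/∂I)·(I/Q) = 0.0188069 × (34832.1/1404.278) = 0.466.

0.466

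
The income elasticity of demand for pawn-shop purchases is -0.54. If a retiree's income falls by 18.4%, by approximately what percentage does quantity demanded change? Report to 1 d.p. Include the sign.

%ΔQ ≈ η × %ΔI = -0.54 × (-18.4%) = 9.9%.

9.9%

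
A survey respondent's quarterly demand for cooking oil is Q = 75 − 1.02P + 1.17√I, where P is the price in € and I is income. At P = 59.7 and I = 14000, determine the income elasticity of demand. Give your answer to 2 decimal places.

At P = 59.7, I = 14000: Q = 152.542.
Holding P constant, ∂Q/∂I = 1.17/(2√I) = 0.00494415.
η_I = (∂Q/∂I)·(I/Q) = 0.00494415 × (14000/152.542) = 0.45.

0.45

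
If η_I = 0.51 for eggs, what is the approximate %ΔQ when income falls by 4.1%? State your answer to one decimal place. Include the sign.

-2.1%

%ΔQ ≈ η × %ΔI = 0.51 × (-4.1%) = -2.1%.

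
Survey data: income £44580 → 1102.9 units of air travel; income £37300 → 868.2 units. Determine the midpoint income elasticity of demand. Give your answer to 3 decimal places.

1.339

ΔQ = 868.2 − 1102.9 = -234.7; midpoint Q̄ = (1102.9 + 868.2)/2 = 985.55.
ΔI = 37300 − 44580 = -7280; midpoint Ī = (44580 + 37300)/2 = 40940.
η = (ΔQ/Q̄) ÷ (ΔI/Ī) = (-234.7/985.55) ÷ (-7280/40940) = 1.339.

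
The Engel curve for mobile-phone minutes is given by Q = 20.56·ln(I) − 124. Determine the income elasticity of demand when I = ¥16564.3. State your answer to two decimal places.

0.27

At I = 16564.3: Q = 75.741.
dQ/dI = 20.56/I = 0.00124122 at this income.
η = (dQ/dI)·(I/Q) = 0.00124122 × (16564.3/75.741) = 0.27.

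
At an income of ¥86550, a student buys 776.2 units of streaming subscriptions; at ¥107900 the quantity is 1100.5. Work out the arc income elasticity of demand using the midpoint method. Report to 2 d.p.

ΔQ = 1100.5 − 776.2 = 324.3; midpoint Q̄ = (776.2 + 1100.5)/2 = 938.35.
ΔI = 107900 − 86550 = 21350; midpoint Ī = (86550 + 107900)/2 = 97225.
η = (ΔQ/Q̄) ÷ (ΔI/Ī) = (324.3/938.35) ÷ (21350/97225) = 1.57.

1.57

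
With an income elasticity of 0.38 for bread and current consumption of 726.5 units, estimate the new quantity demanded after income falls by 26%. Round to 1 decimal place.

654.7

%ΔQ ≈ η × %ΔI = 0.38 × (-26%) = -9.88%.
New Q ≈ 726.5 × (1 − 0.0988) = 654.7.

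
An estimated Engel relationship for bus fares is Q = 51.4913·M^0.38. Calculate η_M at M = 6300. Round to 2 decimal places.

0.38

For Q = A·M^β the income elasticity is constant and equal to β.
Here β = 0.38, so η = 0.38.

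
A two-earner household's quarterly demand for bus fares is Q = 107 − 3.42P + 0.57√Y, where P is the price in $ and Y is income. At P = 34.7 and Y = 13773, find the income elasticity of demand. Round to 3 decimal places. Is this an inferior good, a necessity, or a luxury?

At P = 34.7, Y = 13773: Q = 55.220.
Holding P constant, ∂Q/∂Y = 0.57/(2√Y) = 0.00242846.
η_Y = (∂Q/∂Y)·(Y/Q) = 0.00242846 × (13773/55.220) = 0.606.
Since 0 < η < 1, this is a necessity.

0.606 (necessity)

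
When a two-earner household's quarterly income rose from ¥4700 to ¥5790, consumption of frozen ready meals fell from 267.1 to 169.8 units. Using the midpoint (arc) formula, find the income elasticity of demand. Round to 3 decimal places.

-2.143

ΔQ = 169.8 − 267.1 = -97.3; midpoint Q̄ = (267.1 + 169.8)/2 = 218.45.
ΔI = 5790 − 4700 = 1090; midpoint Ī = (4700 + 5790)/2 = 5245.
η = (ΔQ/Q̄) ÷ (ΔI/Ī) = (-97.3/218.45) ÷ (1090/5245) = -2.143.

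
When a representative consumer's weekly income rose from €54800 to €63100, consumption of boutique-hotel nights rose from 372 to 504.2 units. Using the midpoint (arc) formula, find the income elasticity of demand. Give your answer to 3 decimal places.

2.143

ΔQ = 504.2 − 372 = 132.2; midpoint Q̄ = (372 + 504.2)/2 = 438.1.
ΔI = 63100 − 54800 = 8300; midpoint Ī = (54800 + 63100)/2 = 58950.
η = (ΔQ/Q̄) ÷ (ΔI/Ī) = (132.2/438.1) ÷ (8300/58950) = 2.143.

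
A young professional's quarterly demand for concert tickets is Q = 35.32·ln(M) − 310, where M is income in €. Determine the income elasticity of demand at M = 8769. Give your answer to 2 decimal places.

3.31

At M = 8769: Q = 10.670.
dQ/dM = 35.32/M = 0.00402783 at this income.
η = (dQ/dM)·(M/Q) = 0.00402783 × (8769/10.670) = 3.31.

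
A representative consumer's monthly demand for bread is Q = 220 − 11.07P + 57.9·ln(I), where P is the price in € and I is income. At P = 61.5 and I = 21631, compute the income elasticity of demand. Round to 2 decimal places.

At P = 61.5, I = 21631: Q = 117.146.
Holding P constant, ∂Q/∂I = 57.9/I = 0.00267671.
η_I = (∂Q/∂I)·(I/Q) = 0.00267671 × (21631/117.146) = 0.49.

0.49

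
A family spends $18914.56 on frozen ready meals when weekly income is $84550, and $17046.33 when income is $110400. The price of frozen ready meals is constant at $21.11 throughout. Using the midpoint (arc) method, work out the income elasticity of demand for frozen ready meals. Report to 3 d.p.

With a constant price, Q₁ = 18914.56/21.11 = 896.000 and Q₂ = 17046.33/21.11 = 807.500 (equivalently, work directly with expenditure since P cancels).
Midpoint %ΔQ = (17046.33 − 18914.56)/17980.45 = -0.10390; midpoint %ΔI = (110400 − 84550)/97475 = 0.26520.
η = -0.10390 / 0.26520 = -0.392.

-0.392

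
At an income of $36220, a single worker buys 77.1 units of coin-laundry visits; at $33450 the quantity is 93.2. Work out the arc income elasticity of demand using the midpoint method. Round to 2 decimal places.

-2.38

ΔQ = 93.2 − 77.1 = 16.1; midpoint Q̄ = (77.1 + 93.2)/2 = 85.15.
ΔI = 33450 − 36220 = -2770; midpoint Ī = (36220 + 33450)/2 = 34835.
η = (ΔQ/Q̄) ÷ (ΔI/Ī) = (16.1/85.15) ÷ (-2770/34835) = -2.38.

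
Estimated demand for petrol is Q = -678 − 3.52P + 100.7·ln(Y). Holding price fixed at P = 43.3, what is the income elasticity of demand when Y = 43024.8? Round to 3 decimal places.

At P = 43.3, Y = 43024.8: Q = 244.006.
Holding P constant, ∂Q/∂Y = 100.7/Y = 0.00234051.
η_Y = (∂Q/∂Y)·(Y/Q) = 0.00234051 × (43024.8/244.006) = 0.413.

0.413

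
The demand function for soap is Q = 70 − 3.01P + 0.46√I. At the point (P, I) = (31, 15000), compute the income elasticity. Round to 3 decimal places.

At P = 31, I = 15000: Q = 33.028.
Holding P constant, ∂Q/∂I = 0.46/(2√I) = 0.00187794.
η_I = (∂Q/∂I)·(I/Q) = 0.00187794 × (15000/33.028) = 0.853.

0.853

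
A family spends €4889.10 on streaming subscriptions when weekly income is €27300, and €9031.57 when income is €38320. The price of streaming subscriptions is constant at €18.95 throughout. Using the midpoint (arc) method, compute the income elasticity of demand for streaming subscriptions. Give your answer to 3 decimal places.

With a constant price, Q₁ = 4889.10/18.95 = 258.000 and Q₂ = 9031.57/18.95 = 476.600 (equivalently, work directly with expenditure since P cancels).
Midpoint %ΔQ = (9031.57 − 4889.10)/6960.34 = 0.59515; midpoint %ΔI = (38320 − 27300)/32810 = 0.33587.
η = 0.59515 / 0.33587 = 1.772.

1.772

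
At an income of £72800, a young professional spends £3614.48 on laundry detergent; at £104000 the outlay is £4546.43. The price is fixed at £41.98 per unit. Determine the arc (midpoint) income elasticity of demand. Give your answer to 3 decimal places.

With a constant price, Q₁ = 3614.48/41.98 = 86.100 and Q₂ = 4546.43/41.98 = 108.300 (equivalently, work directly with expenditure since P cancels).
Midpoint %ΔQ = (4546.43 − 3614.48)/4080.46 = 0.22839; midpoint %ΔI = (104000 − 72800)/88400 = 0.35294.
η = 0.22839 / 0.35294 = 0.647.

0.647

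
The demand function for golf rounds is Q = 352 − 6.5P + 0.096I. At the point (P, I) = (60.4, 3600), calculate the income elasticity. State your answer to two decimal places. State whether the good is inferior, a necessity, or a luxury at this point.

1.13 (luxury)

At P = 60.4, I = 3600: Q = 305.000.
Holding P constant, ∂Q/∂I = 0.096.
η_I = (∂Q/∂I)·(I/Q) = 0.096 × (3600/305.000) = 1.13.
Since η > 1, this is a luxury.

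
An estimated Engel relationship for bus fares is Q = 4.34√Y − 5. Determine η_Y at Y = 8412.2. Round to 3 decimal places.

0.506

At Y = 8412.2: Q = 393.056.
dQ/dY = 4.34/(2√Y) = 0.0236595 at this income.
η = (dQ/dY)·(Y/Q) = 0.0236595 × (8412.2/393.056) = 0.506.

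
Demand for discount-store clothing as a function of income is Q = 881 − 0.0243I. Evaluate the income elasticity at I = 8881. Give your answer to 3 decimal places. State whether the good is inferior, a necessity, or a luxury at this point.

At I = 8881: Q = 665.192.
dQ/dI = −0.0243.
η = (dQ/dI)·(I/Q) = -0.0243 × (8881/665.192) = -0.324.
Since η < 0, the good is an inferior good.

-0.324 (inferior good)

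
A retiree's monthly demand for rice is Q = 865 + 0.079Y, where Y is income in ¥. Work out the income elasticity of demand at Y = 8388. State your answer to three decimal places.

At Y = 8388: Q = 1527.652.
dQ/dY = 0.079.
η = (dQ/dY)·(Y/Q) = 0.079 × (8388/1527.652) = 0.434.

0.434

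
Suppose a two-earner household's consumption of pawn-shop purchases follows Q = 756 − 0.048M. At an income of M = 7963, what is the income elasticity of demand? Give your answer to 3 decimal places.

At M = 7963: Q = 373.776.
dQ/dM = −0.048.
η = (dQ/dM)·(M/Q) = -0.048 × (7963/373.776) = -1.023.

-1.023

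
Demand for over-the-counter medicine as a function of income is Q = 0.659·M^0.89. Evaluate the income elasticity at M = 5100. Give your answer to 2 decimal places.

0.89

For Q = A·M^β the income elasticity is constant and equal to β.
Here β = 0.89, so η = 0.89.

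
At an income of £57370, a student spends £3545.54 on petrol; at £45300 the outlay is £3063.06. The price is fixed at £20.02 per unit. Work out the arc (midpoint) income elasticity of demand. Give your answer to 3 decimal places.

With a constant price, Q₁ = 3545.54/20.02 = 177.100 and Q₂ = 3063.06/20.02 = 153.000 (equivalently, work directly with expenditure since P cancels).
Midpoint %ΔQ = (3063.06 − 3545.54)/3304.30 = -0.14602; midpoint %ΔI = (45300 − 57370)/51335 = -0.23512.
η = -0.14602 / -0.23512 = 0.621.

0.621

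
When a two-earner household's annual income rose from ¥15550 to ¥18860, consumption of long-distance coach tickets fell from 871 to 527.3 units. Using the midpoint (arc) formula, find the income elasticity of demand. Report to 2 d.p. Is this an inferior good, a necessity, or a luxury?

-2.56 (inferior good)

ΔQ = 527.3 − 871 = -343.7; midpoint Q̄ = (871 + 527.3)/2 = 699.15.
ΔI = 18860 − 15550 = 3310; midpoint Ī = (15550 + 18860)/2 = 17205.
η = (ΔQ/Q̄) ÷ (ΔI/Ī) = (-343.7/699.15) ÷ (3310/17205) = -2.56.
η < 0 ⇒ inferior good.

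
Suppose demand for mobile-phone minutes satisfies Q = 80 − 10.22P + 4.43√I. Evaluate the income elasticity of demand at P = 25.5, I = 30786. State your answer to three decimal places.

At P = 25.5, I = 30786: Q = 596.675.
Holding P constant, ∂Q/∂I = 4.43/(2√I) = 0.012624.
η_I = (∂Q/∂I)·(I/Q) = 0.012624 × (30786/596.675) = 0.651.

0.651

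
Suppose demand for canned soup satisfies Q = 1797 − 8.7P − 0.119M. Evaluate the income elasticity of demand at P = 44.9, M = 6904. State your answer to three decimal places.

-1.405

At P = 44.9, M = 6904: Q = 584.794.
Holding P constant, ∂Q/∂M = −0.119.
η_M = (∂Q/∂M)·(M/Q) = -0.119 × (6904/584.794) = -1.405.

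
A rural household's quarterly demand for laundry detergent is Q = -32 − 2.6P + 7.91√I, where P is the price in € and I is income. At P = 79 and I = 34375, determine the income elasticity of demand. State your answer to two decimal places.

0.60

At P = 79, I = 34375: Q = 1229.153.
Holding P constant, ∂Q/∂I = 7.91/(2√I) = 0.0213317.
η_I = (∂Q/∂I)·(I/Q) = 0.0213317 × (34375/1229.153) = 0.60.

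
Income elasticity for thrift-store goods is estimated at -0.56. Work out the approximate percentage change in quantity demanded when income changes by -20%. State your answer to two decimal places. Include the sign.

%ΔQ ≈ η × %ΔI = -0.56 × (-20%) = 11.20%.

11.20%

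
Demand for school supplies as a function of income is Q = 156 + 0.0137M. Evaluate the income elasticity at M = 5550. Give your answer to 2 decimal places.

At M = 5550: Q = 232.035.
dQ/dM = 0.0137.
η = (dQ/dM)·(M/Q) = 0.0137 × (5550/232.035) = 0.33.

0.33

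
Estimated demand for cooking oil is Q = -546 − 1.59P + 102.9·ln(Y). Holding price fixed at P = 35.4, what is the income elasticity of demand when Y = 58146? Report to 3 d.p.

0.195

At P = 35.4, Y = 58146: Q = 526.600.
Holding P constant, ∂Q/∂Y = 102.9/Y = 0.00176968.
η_Y = (∂Q/∂Y)·(Y/Q) = 0.00176968 × (58146/526.600) = 0.195.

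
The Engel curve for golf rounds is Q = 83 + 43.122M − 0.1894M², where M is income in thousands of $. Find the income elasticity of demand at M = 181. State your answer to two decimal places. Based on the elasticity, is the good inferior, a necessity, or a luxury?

-2.74 (inferior good)

At M = 181: Q = 1683.1486.
dQ/dM = 43.122 − 0.3788M = -25.44080.
η = (dQ/dM)·(M/Q) = -25.44080 × (181/1683.1486) = -2.74.
η < 0 ⇒ inferior good.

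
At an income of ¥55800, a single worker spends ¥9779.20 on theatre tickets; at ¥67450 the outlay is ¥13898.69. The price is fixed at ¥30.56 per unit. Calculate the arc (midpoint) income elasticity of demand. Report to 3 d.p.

With a constant price, Q₁ = 9779.20/30.56 = 320.000 and Q₂ = 13898.69/30.56 = 454.800 (equivalently, work directly with expenditure since P cancels).
Midpoint %ΔQ = (13898.69 − 9779.20)/11838.95 = 0.34796; midpoint %ΔI = (67450 − 55800)/61625 = 0.18905.
η = 0.34796 / 0.18905 = 1.841.

1.841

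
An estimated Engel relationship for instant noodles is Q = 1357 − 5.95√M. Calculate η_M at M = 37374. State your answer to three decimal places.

At M = 37374: Q = 206.725.
dQ/dM = -5.95/(2√M) = -0.0153887 at this income.
η = (dQ/dM)·(M/Q) = -0.0153887 × (37374/206.725) = -2.782.

-2.782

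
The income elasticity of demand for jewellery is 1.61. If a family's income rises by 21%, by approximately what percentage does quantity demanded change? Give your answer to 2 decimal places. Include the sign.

33.81%

%ΔQ ≈ η × %ΔI = 1.61 × 21% = 33.81%.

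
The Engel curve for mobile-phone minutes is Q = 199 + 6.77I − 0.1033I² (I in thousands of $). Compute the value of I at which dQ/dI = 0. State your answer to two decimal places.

dQ/dI = 6.77 − 0.2066I.
The good is inferior where dQ/dI < 0. Setting dQ/dI = 0 gives I = 6.77 / 0.2066 = 32.77.

32.77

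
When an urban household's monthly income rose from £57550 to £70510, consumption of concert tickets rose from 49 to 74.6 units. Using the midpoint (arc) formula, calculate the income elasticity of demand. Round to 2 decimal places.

2.05

ΔQ = 74.6 − 49 = 25.6; midpoint Q̄ = (49 + 74.6)/2 = 61.8.
ΔI = 70510 − 57550 = 12960; midpoint Ī = (57550 + 70510)/2 = 64030.
η = (ΔQ/Q̄) ÷ (ΔI/Ī) = (25.6/61.8) ÷ (12960/64030) = 2.05.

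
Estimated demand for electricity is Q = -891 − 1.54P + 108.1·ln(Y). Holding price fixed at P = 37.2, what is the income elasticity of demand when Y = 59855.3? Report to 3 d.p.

At P = 37.2, Y = 59855.3: Q = 240.778.
Holding P constant, ∂Q/∂Y = 108.1/Y = 0.00180602.
η_Y = (∂Q/∂Y)·(Y/Q) = 0.00180602 × (59855.3/240.778) = 0.449.

0.449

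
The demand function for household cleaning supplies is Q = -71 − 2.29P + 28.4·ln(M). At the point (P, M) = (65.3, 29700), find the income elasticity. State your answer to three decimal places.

At P = 65.3, M = 29700: Q = 71.952.
Holding P constant, ∂Q/∂M = 28.4/M = 0.000956229.
η_M = (∂Q/∂M)·(M/Q) = 0.000956229 × (29700/71.952) = 0.395.

0.395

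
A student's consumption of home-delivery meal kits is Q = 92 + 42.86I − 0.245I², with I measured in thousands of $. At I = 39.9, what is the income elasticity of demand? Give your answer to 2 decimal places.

0.66

At I = 39.9: Q = 1412.0715.
dQ/dI = 42.86 − 0.49I = 23.30900.
η = (dQ/dI)·(I/Q) = 23.30900 × (39.9/1412.0715) = 0.66.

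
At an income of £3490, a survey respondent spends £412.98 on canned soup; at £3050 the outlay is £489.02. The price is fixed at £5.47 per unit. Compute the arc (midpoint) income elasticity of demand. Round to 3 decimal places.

-1.253

With a constant price, Q₁ = 412.98/5.47 = 75.499 and Q₂ = 489.02/5.47 = 89.400 (equivalently, work directly with expenditure since P cancels).
Midpoint %ΔQ = (489.02 − 412.98)/451.00 = 0.16860; midpoint %ΔI = (3050 − 3490)/3270 = -0.13456.
η = 0.16860 / -0.13456 = -1.253.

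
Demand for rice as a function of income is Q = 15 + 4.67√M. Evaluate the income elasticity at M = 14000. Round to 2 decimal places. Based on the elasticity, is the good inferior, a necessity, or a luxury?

0.49 (necessity)

At M = 14000: Q = 567.562.
dQ/dM = 4.67/(2√M) = 0.0197344 at this income.
η = (dQ/dM)·(M/Q) = 0.0197344 × (14000/567.562) = 0.49.
Since 0 < η < 1, the good is a necessity.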